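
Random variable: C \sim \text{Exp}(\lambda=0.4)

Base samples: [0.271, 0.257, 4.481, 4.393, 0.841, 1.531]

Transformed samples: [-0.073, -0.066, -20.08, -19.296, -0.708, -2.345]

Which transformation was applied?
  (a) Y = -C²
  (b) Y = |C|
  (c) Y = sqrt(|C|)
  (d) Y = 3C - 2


Checking option (a) Y = -C²:
  C = 0.271 -> Y = -0.073 ✓
  C = 0.257 -> Y = -0.066 ✓
  C = 4.481 -> Y = -20.08 ✓
All samples match this transformation.

(a) -C²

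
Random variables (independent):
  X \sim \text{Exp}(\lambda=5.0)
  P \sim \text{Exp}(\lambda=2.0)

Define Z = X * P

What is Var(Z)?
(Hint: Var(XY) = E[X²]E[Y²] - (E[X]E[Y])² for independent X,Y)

Var(XY) = E[X²]E[Y²] - (E[X]E[Y])²
E[X] = 0.2, Var(X) = 0.04
E[P] = 0.5, Var(P) = 0.25
E[X²] = 0.04 + 0.2² = 0.08
E[P²] = 0.25 + 0.5² = 0.5
Var(Z) = 0.08*0.5 - (0.2*0.5)²
= 0.04 - 0.01 = 0.03

0.03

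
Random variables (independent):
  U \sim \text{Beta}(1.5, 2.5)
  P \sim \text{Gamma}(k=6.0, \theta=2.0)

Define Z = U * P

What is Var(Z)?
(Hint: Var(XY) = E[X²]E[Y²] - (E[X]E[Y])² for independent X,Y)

Var(XY) = E[X²]E[Y²] - (E[X]E[Y])²
E[U] = 0.375, Var(U) = 0.046875
E[P] = 12, Var(P) = 24
E[U²] = 0.046875 + 0.375² = 0.1875
E[P²] = 24 + 12² = 168
Var(Z) = 0.1875*168 - (0.375*12)²
= 31.5 - 20.25 = 11.25

11.25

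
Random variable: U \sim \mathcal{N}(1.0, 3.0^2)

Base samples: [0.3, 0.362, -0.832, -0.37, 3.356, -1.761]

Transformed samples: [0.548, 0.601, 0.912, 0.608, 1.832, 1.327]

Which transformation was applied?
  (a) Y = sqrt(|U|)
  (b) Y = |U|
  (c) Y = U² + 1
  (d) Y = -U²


Checking option (a) Y = sqrt(|U|):
  U = 0.3 -> Y = 0.548 ✓
  U = 0.362 -> Y = 0.601 ✓
  U = -0.832 -> Y = 0.912 ✓
All samples match this transformation.

(a) sqrt(|U|)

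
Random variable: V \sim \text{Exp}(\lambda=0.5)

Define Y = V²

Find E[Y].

Using E[X²] = Var(X) + (E[X])²:
E[V] = 2
Var(V) = 1/0.5^2 = 4
E[V²] = 4 + 2² = 4 + 4 = 8

8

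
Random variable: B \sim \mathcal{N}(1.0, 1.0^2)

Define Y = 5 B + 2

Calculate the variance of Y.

For Y = aB + b: Var(Y) = a² * Var(B)
Var(B) = 1.0^2 = 1
Var(Y) = 5² * 1 = 25 * 1 = 25

25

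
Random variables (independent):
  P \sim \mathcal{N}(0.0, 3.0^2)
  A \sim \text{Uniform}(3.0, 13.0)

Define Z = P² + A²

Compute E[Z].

E[Z] = E[P²] + E[A²]
E[P²] = Var(P) + E[P]² = 9 + 0 = 9
E[A²] = Var(A) + E[A]² = 8.3333333 + 64 = 72.333333
E[Z] = 9 + 72.333333 = 81.333333

81.333333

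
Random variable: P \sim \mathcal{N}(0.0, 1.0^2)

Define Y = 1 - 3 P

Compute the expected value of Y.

For Y = -3P + 1:
E[Y] = -3 * E[P] + 1
E[P] = 0.0 = 0
E[Y] = -3 * 0 + 1 = 1

1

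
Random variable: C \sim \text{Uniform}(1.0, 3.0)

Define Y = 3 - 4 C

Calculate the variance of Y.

For Y = aC + b: Var(Y) = a² * Var(C)
Var(C) = (3 - 1)^2/12 = 0.33333333
Var(Y) = (-4)² * 0.33333333 = 16 * 0.33333333 = 5.3333333

5.3333333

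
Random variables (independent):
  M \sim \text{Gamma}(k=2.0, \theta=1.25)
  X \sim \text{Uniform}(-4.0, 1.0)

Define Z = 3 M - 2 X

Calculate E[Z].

E[Z] = 3*E[M] - 2*E[X]
E[M] = 2.5
E[X] = -1.5
E[Z] = 3*2.5 - 2*(-1.5) = 10.5

10.5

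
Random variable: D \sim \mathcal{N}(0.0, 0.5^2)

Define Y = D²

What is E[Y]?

Using E[X²] = Var(X) + (E[X])²:
E[D] = 0
Var(D) = 0.5^2 = 0.25
E[D²] = 0.25 + 0² = 0.25 + 0 = 0.25

0.25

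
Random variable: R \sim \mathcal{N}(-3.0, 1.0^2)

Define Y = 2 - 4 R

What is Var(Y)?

For Y = aR + b: Var(Y) = a² * Var(R)
Var(R) = 1.0^2 = 1
Var(Y) = (-4)² * 1 = 16 * 1 = 16

16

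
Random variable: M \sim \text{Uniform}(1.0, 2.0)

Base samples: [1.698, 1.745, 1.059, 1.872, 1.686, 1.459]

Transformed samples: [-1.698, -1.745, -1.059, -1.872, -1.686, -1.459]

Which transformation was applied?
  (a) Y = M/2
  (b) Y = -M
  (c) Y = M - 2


Checking option (b) Y = -M:
  M = 1.698 -> Y = -1.698 ✓
  M = 1.745 -> Y = -1.745 ✓
  M = 1.059 -> Y = -1.059 ✓
All samples match this transformation.

(b) -M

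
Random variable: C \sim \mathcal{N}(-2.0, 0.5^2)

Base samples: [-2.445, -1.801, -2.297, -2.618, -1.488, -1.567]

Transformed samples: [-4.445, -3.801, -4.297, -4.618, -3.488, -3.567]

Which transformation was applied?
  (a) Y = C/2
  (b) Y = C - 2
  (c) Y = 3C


Checking option (b) Y = C - 2:
  C = -2.445 -> Y = -4.445 ✓
  C = -1.801 -> Y = -3.801 ✓
  C = -2.297 -> Y = -4.297 ✓
All samples match this transformation.

(b) C - 2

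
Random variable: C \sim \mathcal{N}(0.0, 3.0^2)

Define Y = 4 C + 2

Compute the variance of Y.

For Y = aC + b: Var(Y) = a² * Var(C)
Var(C) = 3.0^2 = 9
Var(Y) = 4² * 9 = 16 * 9 = 144

144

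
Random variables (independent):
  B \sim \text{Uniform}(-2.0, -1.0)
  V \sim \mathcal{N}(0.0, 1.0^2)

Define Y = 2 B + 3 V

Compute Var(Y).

For independent RVs: Var(aX + bY) = a²Var(X) + b²Var(Y)
Var(B) = 0.083333333
Var(V) = 1
Var(Y) = 2²*0.083333333 + 3²*1
= 4*0.083333333 + 9*1 = 9.3333333

9.3333333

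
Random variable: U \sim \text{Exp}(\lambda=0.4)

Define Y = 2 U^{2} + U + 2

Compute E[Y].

E[Y] = 2*E[U²] + 1*E[U] + 2
E[U] = 2.5
E[U²] = Var(U) + (E[U])² = 6.25 + 6.25 = 12.5
E[Y] = 2*12.5 + 1*2.5 + 2 = 29.5

29.5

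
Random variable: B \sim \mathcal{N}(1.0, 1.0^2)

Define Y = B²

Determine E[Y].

Using E[X²] = Var(X) + (E[X])²:
E[B] = 1
Var(B) = 1.0^2 = 1
E[B²] = 1 + 1² = 1 + 1 = 2

2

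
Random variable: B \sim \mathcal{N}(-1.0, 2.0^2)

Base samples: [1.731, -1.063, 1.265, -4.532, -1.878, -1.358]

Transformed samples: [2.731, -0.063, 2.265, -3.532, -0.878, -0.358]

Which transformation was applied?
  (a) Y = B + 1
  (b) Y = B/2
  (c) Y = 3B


Checking option (a) Y = B + 1:
  B = 1.731 -> Y = 2.731 ✓
  B = -1.063 -> Y = -0.063 ✓
  B = 1.265 -> Y = 2.265 ✓
All samples match this transformation.

(a) B + 1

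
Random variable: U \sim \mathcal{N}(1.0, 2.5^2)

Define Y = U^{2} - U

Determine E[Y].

E[Y] = 1*E[U²] - 1*E[U]
E[U] = 1
E[U²] = Var(U) + (E[U])² = 6.25 + 1 = 7.25
E[Y] = 1*7.25 - 1*1 = 6.25

6.25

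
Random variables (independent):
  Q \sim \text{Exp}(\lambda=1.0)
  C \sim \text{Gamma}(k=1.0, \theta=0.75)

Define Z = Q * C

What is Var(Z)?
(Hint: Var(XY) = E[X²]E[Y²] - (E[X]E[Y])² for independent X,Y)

Var(XY) = E[X²]E[Y²] - (E[X]E[Y])²
E[Q] = 1, Var(Q) = 1
E[C] = 0.75, Var(C) = 0.5625
E[Q²] = 1 + 1² = 2
E[C²] = 0.5625 + 0.75² = 1.125
Var(Z) = 2*1.125 - (1*0.75)²
= 2.25 - 0.5625 = 1.6875

1.6875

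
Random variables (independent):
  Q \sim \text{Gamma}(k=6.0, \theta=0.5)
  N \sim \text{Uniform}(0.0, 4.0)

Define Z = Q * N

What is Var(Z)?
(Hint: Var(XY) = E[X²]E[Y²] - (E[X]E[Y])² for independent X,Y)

Var(XY) = E[X²]E[Y²] - (E[X]E[Y])²
E[Q] = 3, Var(Q) = 1.5
E[N] = 2, Var(N) = 1.3333333
E[Q²] = 1.5 + 3² = 10.5
E[N²] = 1.3333333 + 2² = 5.3333333
Var(Z) = 10.5*5.3333333 - (3*2)²
= 56 - 36 = 20

20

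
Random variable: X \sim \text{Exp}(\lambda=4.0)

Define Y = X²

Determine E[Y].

E[X²] = Var(X) + (E[X])² = 0.0625 + 0.0625 = 0.125

0.125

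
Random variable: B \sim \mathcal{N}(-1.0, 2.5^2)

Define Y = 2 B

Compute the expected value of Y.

For Y = 2B:
E[Y] = 2 * E[B]
E[B] = -1.0 = -1
E[Y] = 2 * (-1) = -2

-2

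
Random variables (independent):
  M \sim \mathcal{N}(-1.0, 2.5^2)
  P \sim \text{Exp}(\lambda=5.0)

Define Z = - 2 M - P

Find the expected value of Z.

E[Z] = -2*E[M] - 1*E[P]
E[M] = -1
E[P] = 0.2
E[Z] = -2*(-1) - 1*0.2 = 1.8

1.8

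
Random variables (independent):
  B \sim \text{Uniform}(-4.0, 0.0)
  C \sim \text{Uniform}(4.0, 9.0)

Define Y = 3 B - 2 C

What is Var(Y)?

For independent RVs: Var(aX + bY) = a²Var(X) + b²Var(Y)
Var(B) = 1.3333333
Var(C) = 2.0833333
Var(Y) = 3²*1.3333333 + (-2)²*2.0833333
= 9*1.3333333 + 4*2.0833333 = 20.333333

20.333333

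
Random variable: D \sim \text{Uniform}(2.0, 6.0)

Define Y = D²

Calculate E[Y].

Using E[X²] = Var(X) + (E[X])²:
E[D] = 4
Var(D) = (6 - 2)^2/12 = 1.3333333
E[D²] = 1.3333333 + 4² = 1.3333333 + 16 = 17.333333

17.333333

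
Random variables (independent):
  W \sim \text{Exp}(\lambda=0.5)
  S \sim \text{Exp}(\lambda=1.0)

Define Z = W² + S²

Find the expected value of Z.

E[Z] = E[W²] + E[S²]
E[W²] = Var(W) + E[W]² = 4 + 4 = 8
E[S²] = Var(S) + E[S]² = 1 + 1 = 2
E[Z] = 8 + 2 = 10

10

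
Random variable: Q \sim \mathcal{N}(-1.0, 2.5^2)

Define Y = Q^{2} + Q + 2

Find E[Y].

E[Y] = 1*E[Q²] + 1*E[Q] + 2
E[Q] = -1
E[Q²] = Var(Q) + (E[Q])² = 6.25 + 1 = 7.25
E[Y] = 1*7.25 + 1*(-1) + 2 = 8.25

8.25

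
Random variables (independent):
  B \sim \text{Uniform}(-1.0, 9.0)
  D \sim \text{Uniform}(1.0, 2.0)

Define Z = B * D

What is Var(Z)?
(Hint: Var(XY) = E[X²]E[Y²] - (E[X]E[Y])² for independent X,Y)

Var(XY) = E[X²]E[Y²] - (E[X]E[Y])²
E[B] = 4, Var(B) = 8.3333333
E[D] = 1.5, Var(D) = 0.083333333
E[B²] = 8.3333333 + 4² = 24.333333
E[D²] = 0.083333333 + 1.5² = 2.3333333
Var(Z) = 24.333333*2.3333333 - (4*1.5)²
= 56.777778 - 36 = 20.777778

20.777778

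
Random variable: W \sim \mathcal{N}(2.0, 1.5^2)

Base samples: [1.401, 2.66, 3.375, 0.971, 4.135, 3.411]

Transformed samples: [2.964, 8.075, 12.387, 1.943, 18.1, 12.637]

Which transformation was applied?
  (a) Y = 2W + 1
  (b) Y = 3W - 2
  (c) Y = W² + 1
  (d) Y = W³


Checking option (c) Y = W² + 1:
  W = 1.401 -> Y = 2.964 ✓
  W = 2.66 -> Y = 8.075 ✓
  W = 3.375 -> Y = 12.387 ✓
All samples match this transformation.

(c) W² + 1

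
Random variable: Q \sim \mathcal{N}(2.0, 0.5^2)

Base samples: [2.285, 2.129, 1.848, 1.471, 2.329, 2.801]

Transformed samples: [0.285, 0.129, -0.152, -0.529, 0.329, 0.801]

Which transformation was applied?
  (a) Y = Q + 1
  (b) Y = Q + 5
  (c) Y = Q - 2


Checking option (c) Y = Q - 2:
  Q = 2.285 -> Y = 0.285 ✓
  Q = 2.129 -> Y = 0.129 ✓
  Q = 1.848 -> Y = -0.152 ✓
All samples match this transformation.

(c) Q - 2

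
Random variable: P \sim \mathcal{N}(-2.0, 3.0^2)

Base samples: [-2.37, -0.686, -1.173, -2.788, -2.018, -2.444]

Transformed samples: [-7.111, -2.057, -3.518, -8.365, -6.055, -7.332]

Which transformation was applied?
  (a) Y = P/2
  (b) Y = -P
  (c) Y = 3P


Checking option (c) Y = 3P:
  P = -2.37 -> Y = -7.111 ✓
  P = -0.686 -> Y = -2.057 ✓
  P = -1.173 -> Y = -3.518 ✓
All samples match this transformation.

(c) 3P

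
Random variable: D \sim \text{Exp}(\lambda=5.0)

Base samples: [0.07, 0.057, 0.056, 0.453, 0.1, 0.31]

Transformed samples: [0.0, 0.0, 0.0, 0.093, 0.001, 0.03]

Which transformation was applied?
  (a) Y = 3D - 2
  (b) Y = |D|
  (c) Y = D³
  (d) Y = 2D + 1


Checking option (c) Y = D³:
  D = 0.07 -> Y = 0.0 ✓
  D = 0.057 -> Y = 0.0 ✓
  D = 0.056 -> Y = 0.0 ✓
All samples match this transformation.

(c) D³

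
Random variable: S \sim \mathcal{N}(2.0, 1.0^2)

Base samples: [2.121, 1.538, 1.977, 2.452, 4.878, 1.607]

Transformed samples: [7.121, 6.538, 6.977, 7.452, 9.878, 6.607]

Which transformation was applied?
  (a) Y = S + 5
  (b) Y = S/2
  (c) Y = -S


Checking option (a) Y = S + 5:
  S = 2.121 -> Y = 7.121 ✓
  S = 1.538 -> Y = 6.538 ✓
  S = 1.977 -> Y = 6.977 ✓
All samples match this transformation.

(a) S + 5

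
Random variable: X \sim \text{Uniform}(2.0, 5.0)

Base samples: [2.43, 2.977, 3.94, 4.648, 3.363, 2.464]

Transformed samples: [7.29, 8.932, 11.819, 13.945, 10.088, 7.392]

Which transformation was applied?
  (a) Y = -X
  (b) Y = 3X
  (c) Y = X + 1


Checking option (b) Y = 3X:
  X = 2.43 -> Y = 7.29 ✓
  X = 2.977 -> Y = 8.932 ✓
  X = 3.94 -> Y = 11.819 ✓
All samples match this transformation.

(b) 3X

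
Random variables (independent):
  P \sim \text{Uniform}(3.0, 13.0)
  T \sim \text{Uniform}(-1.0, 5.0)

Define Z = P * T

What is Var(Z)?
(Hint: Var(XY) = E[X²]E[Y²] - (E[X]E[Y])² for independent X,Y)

Var(XY) = E[X²]E[Y²] - (E[X]E[Y])²
E[P] = 8, Var(P) = 8.3333333
E[T] = 2, Var(T) = 3
E[P²] = 8.3333333 + 8² = 72.333333
E[T²] = 3 + 2² = 7
Var(Z) = 72.333333*7 - (8*2)²
= 506.33333 - 256 = 250.33333

250.33333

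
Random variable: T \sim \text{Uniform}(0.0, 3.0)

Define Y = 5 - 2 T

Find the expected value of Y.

For Y = -2T + 5:
E[Y] = -2 * E[T] + 5
E[T] = (0 + 3)/2 = 1.5
E[Y] = -2 * 1.5 + 5 = 2

2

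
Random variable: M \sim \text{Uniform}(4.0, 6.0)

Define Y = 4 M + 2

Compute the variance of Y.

For Y = aM + b: Var(Y) = a² * Var(M)
Var(M) = (6 - 4)^2/12 = 0.33333333
Var(Y) = 4² * 0.33333333 = 16 * 0.33333333 = 5.3333333

5.3333333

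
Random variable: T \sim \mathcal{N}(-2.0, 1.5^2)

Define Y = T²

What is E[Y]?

E[T²] = Var(T) + (E[T])² = 2.25 + 4 = 6.25

6.25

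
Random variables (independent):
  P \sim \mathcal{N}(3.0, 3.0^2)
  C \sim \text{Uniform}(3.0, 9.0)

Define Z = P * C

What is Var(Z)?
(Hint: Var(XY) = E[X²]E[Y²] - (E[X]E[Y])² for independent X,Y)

Var(XY) = E[X²]E[Y²] - (E[X]E[Y])²
E[P] = 3, Var(P) = 9
E[C] = 6, Var(C) = 3
E[P²] = 9 + 3² = 18
E[C²] = 3 + 6² = 39
Var(Z) = 18*39 - (3*6)²
= 702 - 324 = 378

378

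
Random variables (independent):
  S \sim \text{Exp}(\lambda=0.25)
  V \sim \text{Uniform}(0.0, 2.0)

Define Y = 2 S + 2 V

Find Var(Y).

For independent RVs: Var(aX + bY) = a²Var(X) + b²Var(Y)
Var(S) = 16
Var(V) = 0.33333333
Var(Y) = 2²*16 + 2²*0.33333333
= 4*16 + 4*0.33333333 = 65.333333

65.333333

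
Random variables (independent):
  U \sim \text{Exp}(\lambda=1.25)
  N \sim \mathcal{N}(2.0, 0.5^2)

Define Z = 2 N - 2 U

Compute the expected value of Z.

E[Z] = -2*E[U] + 2*E[N]
E[U] = 0.8
E[N] = 2
E[Z] = -2*0.8 + 2*2 = 2.4

2.4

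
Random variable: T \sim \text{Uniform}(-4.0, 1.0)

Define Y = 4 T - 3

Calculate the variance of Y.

For Y = aT + b: Var(Y) = a² * Var(T)
Var(T) = (1 + 4)^2/12 = 2.0833333
Var(Y) = 4² * 2.0833333 = 16 * 2.0833333 = 33.333333

33.333333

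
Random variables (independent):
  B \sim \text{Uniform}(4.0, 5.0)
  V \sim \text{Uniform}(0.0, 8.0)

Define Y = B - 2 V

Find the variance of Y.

For independent RVs: Var(aX + bY) = a²Var(X) + b²Var(Y)
Var(B) = 0.083333333
Var(V) = 5.3333333
Var(Y) = 1²*0.083333333 + (-2)²*5.3333333
= 1*0.083333333 + 4*5.3333333 = 21.416667

21.416667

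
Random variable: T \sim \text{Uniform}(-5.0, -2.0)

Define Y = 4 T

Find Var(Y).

For Y = aT + b: Var(Y) = a² * Var(T)
Var(T) = (-2 + 5)^2/12 = 0.75
Var(Y) = 4² * 0.75 = 16 * 0.75 = 12

12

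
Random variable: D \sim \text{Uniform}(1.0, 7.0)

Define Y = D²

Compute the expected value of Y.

Using E[X²] = Var(X) + (E[X])²:
E[D] = 4
Var(D) = (7 - 1)^2/12 = 3
E[D²] = 3 + 4² = 3 + 16 = 19

19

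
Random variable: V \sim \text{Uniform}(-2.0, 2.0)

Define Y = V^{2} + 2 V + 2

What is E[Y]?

E[Y] = 1*E[V²] + 2*E[V] + 2
E[V] = 0
E[V²] = Var(V) + (E[V])² = 1.3333333 + 0 = 1.3333333
E[Y] = 1*1.3333333 + 2*0 + 2 = 3.3333333

3.3333333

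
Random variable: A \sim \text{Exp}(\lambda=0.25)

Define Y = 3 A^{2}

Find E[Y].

E[Y] = 3*E[A²]
E[A] = 4
E[A²] = Var(A) + (E[A])² = 16 + 16 = 32
E[Y] = 3*32 = 96

96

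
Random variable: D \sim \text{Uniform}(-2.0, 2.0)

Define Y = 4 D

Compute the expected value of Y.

For Y = 4D:
E[Y] = 4 * E[D]
E[D] = (-2 + 2)/2 = 0
E[Y] = 4 * 0 = 0

0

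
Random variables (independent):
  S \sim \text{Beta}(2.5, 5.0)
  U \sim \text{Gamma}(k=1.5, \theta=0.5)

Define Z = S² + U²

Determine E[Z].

E[Z] = E[S²] + E[U²]
E[S²] = Var(S) + E[S]² = 0.026143791 + 0.11111111 = 0.1372549
E[U²] = Var(U) + E[U]² = 0.375 + 0.5625 = 0.9375
E[Z] = 0.1372549 + 0.9375 = 1.0747549

1.0747549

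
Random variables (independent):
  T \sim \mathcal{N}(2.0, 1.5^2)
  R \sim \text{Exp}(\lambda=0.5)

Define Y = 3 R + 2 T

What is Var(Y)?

For independent RVs: Var(aX + bY) = a²Var(X) + b²Var(Y)
Var(T) = 2.25
Var(R) = 4
Var(Y) = 2²*2.25 + 3²*4
= 4*2.25 + 9*4 = 45

45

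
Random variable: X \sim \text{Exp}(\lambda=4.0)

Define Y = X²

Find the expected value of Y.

Using E[X²] = Var(X) + (E[X])²:
E[X] = 0.25
Var(X) = 1/4.0^2 = 0.0625
E[X²] = 0.0625 + 0.25² = 0.0625 + 0.0625 = 0.125

0.125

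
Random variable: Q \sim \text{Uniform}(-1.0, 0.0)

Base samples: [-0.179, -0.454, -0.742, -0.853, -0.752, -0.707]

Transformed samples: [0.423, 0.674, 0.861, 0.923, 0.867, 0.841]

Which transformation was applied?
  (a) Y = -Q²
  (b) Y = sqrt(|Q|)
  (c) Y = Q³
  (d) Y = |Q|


Checking option (b) Y = sqrt(|Q|):
  Q = -0.179 -> Y = 0.423 ✓
  Q = -0.454 -> Y = 0.674 ✓
  Q = -0.742 -> Y = 0.861 ✓
All samples match this transformation.

(b) sqrt(|Q|)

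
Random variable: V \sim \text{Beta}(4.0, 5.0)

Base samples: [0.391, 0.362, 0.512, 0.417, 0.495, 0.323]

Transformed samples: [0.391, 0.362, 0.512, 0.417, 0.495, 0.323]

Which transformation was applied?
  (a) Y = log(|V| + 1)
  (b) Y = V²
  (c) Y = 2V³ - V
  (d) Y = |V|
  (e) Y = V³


Checking option (d) Y = |V|:
  V = 0.391 -> Y = 0.391 ✓
  V = 0.362 -> Y = 0.362 ✓
  V = 0.512 -> Y = 0.512 ✓
All samples match this transformation.

(d) |V|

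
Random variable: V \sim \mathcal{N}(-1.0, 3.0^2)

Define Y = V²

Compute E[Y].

E[V²] = Var(V) + (E[V])² = 9 + 1 = 10

10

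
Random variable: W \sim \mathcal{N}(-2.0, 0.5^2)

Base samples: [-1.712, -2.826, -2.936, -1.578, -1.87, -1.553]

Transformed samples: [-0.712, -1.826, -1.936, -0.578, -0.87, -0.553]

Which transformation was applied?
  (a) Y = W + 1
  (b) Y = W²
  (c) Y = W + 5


Checking option (a) Y = W + 1:
  W = -1.712 -> Y = -0.712 ✓
  W = -2.826 -> Y = -1.826 ✓
  W = -2.936 -> Y = -1.936 ✓
All samples match this transformation.

(a) W + 1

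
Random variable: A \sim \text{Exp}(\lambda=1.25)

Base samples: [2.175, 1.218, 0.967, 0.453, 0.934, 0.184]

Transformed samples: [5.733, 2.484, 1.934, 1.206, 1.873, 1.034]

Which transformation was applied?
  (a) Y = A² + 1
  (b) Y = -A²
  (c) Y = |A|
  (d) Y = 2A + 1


Checking option (a) Y = A² + 1:
  A = 2.175 -> Y = 5.733 ✓
  A = 1.218 -> Y = 2.484 ✓
  A = 0.967 -> Y = 1.934 ✓
All samples match this transformation.

(a) A² + 1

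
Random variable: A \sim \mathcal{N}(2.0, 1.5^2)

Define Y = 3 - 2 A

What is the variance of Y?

For Y = aA + b: Var(Y) = a² * Var(A)
Var(A) = 1.5^2 = 2.25
Var(Y) = (-2)² * 2.25 = 4 * 2.25 = 9

9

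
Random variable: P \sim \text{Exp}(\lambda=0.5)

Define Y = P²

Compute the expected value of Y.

Using E[X²] = Var(X) + (E[X])²:
E[P] = 2
Var(P) = 1/0.5^2 = 4
E[P²] = 4 + 2² = 4 + 4 = 8

8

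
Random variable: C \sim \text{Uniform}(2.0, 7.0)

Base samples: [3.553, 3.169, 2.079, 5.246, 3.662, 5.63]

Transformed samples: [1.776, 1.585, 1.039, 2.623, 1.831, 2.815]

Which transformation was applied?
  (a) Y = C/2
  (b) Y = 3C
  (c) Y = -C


Checking option (a) Y = C/2:
  C = 3.553 -> Y = 1.776 ✓
  C = 3.169 -> Y = 1.585 ✓
  C = 2.079 -> Y = 1.039 ✓
All samples match this transformation.

(a) C/2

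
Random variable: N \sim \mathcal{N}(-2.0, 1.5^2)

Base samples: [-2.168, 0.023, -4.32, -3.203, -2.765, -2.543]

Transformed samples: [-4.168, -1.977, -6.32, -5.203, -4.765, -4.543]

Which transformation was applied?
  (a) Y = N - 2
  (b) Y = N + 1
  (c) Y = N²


Checking option (a) Y = N - 2:
  N = -2.168 -> Y = -4.168 ✓
  N = 0.023 -> Y = -1.977 ✓
  N = -4.32 -> Y = -6.32 ✓
All samples match this transformation.

(a) N - 2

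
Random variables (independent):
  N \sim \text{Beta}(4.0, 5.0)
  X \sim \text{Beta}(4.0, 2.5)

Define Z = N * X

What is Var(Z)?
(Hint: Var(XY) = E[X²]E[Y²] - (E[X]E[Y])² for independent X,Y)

Var(XY) = E[X²]E[Y²] - (E[X]E[Y])²
E[N] = 0.44444444, Var(N) = 0.024691358
E[X] = 0.61538462, Var(X) = 0.031558185
E[N²] = 0.024691358 + 0.44444444² = 0.22222222
E[X²] = 0.031558185 + 0.61538462² = 0.41025641
Var(Z) = 0.22222222*0.41025641 - (0.44444444*0.61538462)²
= 0.091168091 - 0.074804588 = 0.016363504

0.016363504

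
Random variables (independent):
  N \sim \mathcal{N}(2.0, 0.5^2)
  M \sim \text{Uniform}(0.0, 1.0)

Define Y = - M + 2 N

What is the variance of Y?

For independent RVs: Var(aX + bY) = a²Var(X) + b²Var(Y)
Var(N) = 0.25
Var(M) = 0.083333333
Var(Y) = 2²*0.25 + (-1)²*0.083333333
= 4*0.25 + 1*0.083333333 = 1.0833333

1.0833333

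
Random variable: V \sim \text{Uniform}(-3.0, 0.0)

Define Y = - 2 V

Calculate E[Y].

For Y = -2V:
E[Y] = -2 * E[V]
E[V] = (-3 + 0)/2 = -1.5
E[Y] = -2 * (-1.5) = 3

3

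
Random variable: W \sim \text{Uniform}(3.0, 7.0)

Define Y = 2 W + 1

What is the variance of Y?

For Y = aW + b: Var(Y) = a² * Var(W)
Var(W) = (7 - 3)^2/12 = 1.3333333
Var(Y) = 2² * 1.3333333 = 4 * 1.3333333 = 5.3333333

5.3333333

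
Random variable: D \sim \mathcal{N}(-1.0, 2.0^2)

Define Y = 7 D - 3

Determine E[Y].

For Y = 7D - 3:
E[Y] = 7 * E[D] - 3
E[D] = -1.0 = -1
E[Y] = 7 * (-1) - 3 = -10

-10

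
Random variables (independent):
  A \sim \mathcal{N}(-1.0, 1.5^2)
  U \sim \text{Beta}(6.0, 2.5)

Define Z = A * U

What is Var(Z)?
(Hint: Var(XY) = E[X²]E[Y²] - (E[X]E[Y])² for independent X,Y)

Var(XY) = E[X²]E[Y²] - (E[X]E[Y])²
E[A] = -1, Var(A) = 2.25
E[U] = 0.70588235, Var(U) = 0.021853943
E[A²] = 2.25 + (-1)² = 3.25
E[U²] = 0.021853943 + 0.70588235² = 0.52012384
Var(Z) = 3.25*0.52012384 - (-1*0.70588235)²
= 1.6904025 - 0.4982699 = 1.1921326

1.1921326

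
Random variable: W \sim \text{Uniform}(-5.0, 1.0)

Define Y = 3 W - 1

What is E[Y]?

For Y = 3W - 1:
E[Y] = 3 * E[W] - 1
E[W] = (-5 + 1)/2 = -2
E[Y] = 3 * (-2) - 1 = -7

-7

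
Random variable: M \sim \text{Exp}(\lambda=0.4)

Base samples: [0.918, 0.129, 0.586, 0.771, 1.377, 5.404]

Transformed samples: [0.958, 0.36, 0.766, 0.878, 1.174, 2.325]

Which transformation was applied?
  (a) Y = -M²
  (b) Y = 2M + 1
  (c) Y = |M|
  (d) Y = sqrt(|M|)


Checking option (d) Y = sqrt(|M|):
  M = 0.918 -> Y = 0.958 ✓
  M = 0.129 -> Y = 0.36 ✓
  M = 0.586 -> Y = 0.766 ✓
All samples match this transformation.

(d) sqrt(|M|)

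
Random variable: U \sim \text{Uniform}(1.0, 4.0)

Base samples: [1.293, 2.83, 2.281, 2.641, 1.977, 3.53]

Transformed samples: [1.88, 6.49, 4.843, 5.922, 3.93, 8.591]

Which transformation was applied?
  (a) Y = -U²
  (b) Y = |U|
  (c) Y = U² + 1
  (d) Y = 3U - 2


Checking option (d) Y = 3U - 2:
  U = 1.293 -> Y = 1.88 ✓
  U = 2.83 -> Y = 6.49 ✓
  U = 2.281 -> Y = 4.843 ✓
All samples match this transformation.

(d) 3U - 2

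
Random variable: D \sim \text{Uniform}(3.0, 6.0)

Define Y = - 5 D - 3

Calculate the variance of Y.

For Y = aD + b: Var(Y) = a² * Var(D)
Var(D) = (6 - 3)^2/12 = 0.75
Var(Y) = (-5)² * 0.75 = 25 * 0.75 = 18.75

18.75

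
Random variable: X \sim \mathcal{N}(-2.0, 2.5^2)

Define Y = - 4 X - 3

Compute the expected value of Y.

For Y = -4X - 3:
E[Y] = -4 * E[X] - 3
E[X] = -2.0 = -2
E[Y] = -4 * (-2) - 3 = 5

5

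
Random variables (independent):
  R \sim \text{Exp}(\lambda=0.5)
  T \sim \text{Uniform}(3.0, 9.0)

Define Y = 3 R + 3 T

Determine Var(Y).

For independent RVs: Var(aX + bY) = a²Var(X) + b²Var(Y)
Var(R) = 4
Var(T) = 3
Var(Y) = 3²*4 + 3²*3
= 9*4 + 9*3 = 63

63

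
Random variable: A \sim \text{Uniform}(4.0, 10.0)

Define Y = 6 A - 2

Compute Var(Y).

For Y = aA + b: Var(Y) = a² * Var(A)
Var(A) = (10 - 4)^2/12 = 3
Var(Y) = 6² * 3 = 36 * 3 = 108

108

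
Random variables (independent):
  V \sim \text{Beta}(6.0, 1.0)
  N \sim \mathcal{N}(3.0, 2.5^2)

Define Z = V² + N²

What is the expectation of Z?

E[Z] = E[V²] + E[N²]
E[V²] = Var(V) + E[V]² = 0.015306122 + 0.73469388 = 0.75
E[N²] = Var(N) + E[N]² = 6.25 + 9 = 15.25
E[Z] = 0.75 + 15.25 = 16

16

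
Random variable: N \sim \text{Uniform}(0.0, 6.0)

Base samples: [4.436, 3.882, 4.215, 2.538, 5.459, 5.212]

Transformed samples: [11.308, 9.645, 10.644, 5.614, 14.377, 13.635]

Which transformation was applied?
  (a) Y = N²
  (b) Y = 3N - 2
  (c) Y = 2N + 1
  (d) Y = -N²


Checking option (b) Y = 3N - 2:
  N = 4.436 -> Y = 11.308 ✓
  N = 3.882 -> Y = 9.645 ✓
  N = 4.215 -> Y = 10.644 ✓
All samples match this transformation.

(b) 3N - 2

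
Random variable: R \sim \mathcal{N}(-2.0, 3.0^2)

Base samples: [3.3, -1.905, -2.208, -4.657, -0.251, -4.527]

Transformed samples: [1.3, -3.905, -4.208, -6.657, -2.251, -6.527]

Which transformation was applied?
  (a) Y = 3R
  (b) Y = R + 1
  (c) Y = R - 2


Checking option (c) Y = R - 2:
  R = 3.3 -> Y = 1.3 ✓
  R = -1.905 -> Y = -3.905 ✓
  R = -2.208 -> Y = -4.208 ✓
All samples match this transformation.

(c) R - 2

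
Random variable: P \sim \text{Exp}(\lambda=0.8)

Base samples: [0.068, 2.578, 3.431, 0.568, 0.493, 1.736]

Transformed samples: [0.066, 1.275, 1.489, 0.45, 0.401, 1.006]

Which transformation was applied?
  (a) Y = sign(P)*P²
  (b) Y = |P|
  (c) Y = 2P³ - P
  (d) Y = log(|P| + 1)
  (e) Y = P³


Checking option (d) Y = log(|P| + 1):
  P = 0.068 -> Y = 0.066 ✓
  P = 2.578 -> Y = 1.275 ✓
  P = 3.431 -> Y = 1.489 ✓
All samples match this transformation.

(d) log(|P| + 1)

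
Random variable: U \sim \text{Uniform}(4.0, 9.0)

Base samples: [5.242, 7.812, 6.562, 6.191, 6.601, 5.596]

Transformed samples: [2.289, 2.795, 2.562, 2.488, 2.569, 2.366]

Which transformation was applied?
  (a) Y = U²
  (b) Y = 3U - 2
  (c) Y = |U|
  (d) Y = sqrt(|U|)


Checking option (d) Y = sqrt(|U|):
  U = 5.242 -> Y = 2.289 ✓
  U = 7.812 -> Y = 2.795 ✓
  U = 6.562 -> Y = 2.562 ✓
All samples match this transformation.

(d) sqrt(|U|)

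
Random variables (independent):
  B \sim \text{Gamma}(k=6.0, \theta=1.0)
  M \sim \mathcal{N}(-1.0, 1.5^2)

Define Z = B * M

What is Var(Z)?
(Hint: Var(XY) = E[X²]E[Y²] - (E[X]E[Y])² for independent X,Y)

Var(XY) = E[X²]E[Y²] - (E[X]E[Y])²
E[B] = 6, Var(B) = 6
E[M] = -1, Var(M) = 2.25
E[B²] = 6 + 6² = 42
E[M²] = 2.25 + (-1)² = 3.25
Var(Z) = 42*3.25 - (6*(-1))²
= 136.5 - 36 = 100.5

100.5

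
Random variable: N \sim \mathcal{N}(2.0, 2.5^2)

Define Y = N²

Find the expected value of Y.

Using E[X²] = Var(X) + (E[X])²:
E[N] = 2
Var(N) = 2.5^2 = 6.25
E[N²] = 6.25 + 2² = 6.25 + 4 = 10.25

10.25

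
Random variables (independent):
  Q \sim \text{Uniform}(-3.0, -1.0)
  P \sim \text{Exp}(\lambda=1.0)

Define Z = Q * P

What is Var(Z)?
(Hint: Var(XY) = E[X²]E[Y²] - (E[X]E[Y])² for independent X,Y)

Var(XY) = E[X²]E[Y²] - (E[X]E[Y])²
E[Q] = -2, Var(Q) = 0.33333333
E[P] = 1, Var(P) = 1
E[Q²] = 0.33333333 + (-2)² = 4.3333333
E[P²] = 1 + 1² = 2
Var(Z) = 4.3333333*2 - (-2*1)²
= 8.6666667 - 4 = 4.6666667

4.6666667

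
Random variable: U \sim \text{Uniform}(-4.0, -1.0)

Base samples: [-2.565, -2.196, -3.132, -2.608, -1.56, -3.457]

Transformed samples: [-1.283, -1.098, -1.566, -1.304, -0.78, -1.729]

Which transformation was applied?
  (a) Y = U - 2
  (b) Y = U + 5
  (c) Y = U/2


Checking option (c) Y = U/2:
  U = -2.565 -> Y = -1.283 ✓
  U = -2.196 -> Y = -1.098 ✓
  U = -3.132 -> Y = -1.566 ✓
All samples match this transformation.

(c) U/2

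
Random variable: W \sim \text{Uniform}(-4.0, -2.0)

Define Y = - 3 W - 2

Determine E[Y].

For Y = -3W - 2:
E[Y] = -3 * E[W] - 2
E[W] = (-4 - 2)/2 = -3
E[Y] = -3 * (-3) - 2 = 7

7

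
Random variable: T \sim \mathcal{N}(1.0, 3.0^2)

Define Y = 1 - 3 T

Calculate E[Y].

For Y = -3T + 1:
E[Y] = -3 * E[T] + 1
E[T] = 1.0 = 1
E[Y] = -3 * 1 + 1 = -2

-2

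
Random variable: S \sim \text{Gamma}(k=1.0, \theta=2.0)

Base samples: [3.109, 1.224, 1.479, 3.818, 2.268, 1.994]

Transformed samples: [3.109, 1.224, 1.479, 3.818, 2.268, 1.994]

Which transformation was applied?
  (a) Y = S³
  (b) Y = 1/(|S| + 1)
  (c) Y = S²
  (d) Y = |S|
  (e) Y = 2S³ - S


Checking option (d) Y = |S|:
  S = 3.109 -> Y = 3.109 ✓
  S = 1.224 -> Y = 1.224 ✓
  S = 1.479 -> Y = 1.479 ✓
All samples match this transformation.

(d) |S|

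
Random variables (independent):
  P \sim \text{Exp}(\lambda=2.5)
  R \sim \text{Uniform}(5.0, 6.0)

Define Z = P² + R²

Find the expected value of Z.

E[Z] = E[P²] + E[R²]
E[P²] = Var(P) + E[P]² = 0.16 + 0.16 = 0.32
E[R²] = Var(R) + E[R]² = 0.083333333 + 30.25 = 30.333333
E[Z] = 0.32 + 30.333333 = 30.653333

30.653333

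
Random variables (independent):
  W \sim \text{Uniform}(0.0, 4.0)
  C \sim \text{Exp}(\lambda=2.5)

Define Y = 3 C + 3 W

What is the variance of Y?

For independent RVs: Var(aX + bY) = a²Var(X) + b²Var(Y)
Var(W) = 1.3333333
Var(C) = 0.16
Var(Y) = 3²*1.3333333 + 3²*0.16
= 9*1.3333333 + 9*0.16 = 13.44

13.44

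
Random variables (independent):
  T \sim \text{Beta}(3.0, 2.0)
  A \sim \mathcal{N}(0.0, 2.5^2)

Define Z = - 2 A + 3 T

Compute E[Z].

E[Z] = 3*E[T] - 2*E[A]
E[T] = 0.6
E[A] = 0
E[Z] = 3*0.6 - 2*0 = 1.8

1.8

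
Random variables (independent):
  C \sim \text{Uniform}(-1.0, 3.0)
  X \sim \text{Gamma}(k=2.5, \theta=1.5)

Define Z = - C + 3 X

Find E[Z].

E[Z] = -1*E[C] + 3*E[X]
E[C] = 1
E[X] = 3.75
E[Z] = -1*1 + 3*3.75 = 10.25

10.25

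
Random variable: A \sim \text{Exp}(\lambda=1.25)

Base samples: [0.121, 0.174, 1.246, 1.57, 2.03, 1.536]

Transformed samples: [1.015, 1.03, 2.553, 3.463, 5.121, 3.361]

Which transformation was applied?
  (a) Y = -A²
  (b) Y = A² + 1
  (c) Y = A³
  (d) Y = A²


Checking option (b) Y = A² + 1:
  A = 0.121 -> Y = 1.015 ✓
  A = 0.174 -> Y = 1.03 ✓
  A = 1.246 -> Y = 2.553 ✓
All samples match this transformation.

(b) A² + 1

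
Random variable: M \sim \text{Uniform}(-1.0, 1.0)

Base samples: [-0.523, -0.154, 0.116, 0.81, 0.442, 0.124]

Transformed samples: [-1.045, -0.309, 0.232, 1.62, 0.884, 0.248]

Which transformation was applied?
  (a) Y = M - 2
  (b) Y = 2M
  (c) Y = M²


Checking option (b) Y = 2M:
  M = -0.523 -> Y = -1.045 ✓
  M = -0.154 -> Y = -0.309 ✓
  M = 0.116 -> Y = 0.232 ✓
All samples match this transformation.

(b) 2M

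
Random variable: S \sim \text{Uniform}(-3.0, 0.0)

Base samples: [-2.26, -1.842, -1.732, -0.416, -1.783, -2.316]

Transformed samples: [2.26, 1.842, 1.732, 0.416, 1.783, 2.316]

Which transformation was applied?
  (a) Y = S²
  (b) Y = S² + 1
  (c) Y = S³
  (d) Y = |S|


Checking option (d) Y = |S|:
  S = -2.26 -> Y = 2.26 ✓
  S = -1.842 -> Y = 1.842 ✓
  S = -1.732 -> Y = 1.732 ✓
All samples match this transformation.

(d) |S|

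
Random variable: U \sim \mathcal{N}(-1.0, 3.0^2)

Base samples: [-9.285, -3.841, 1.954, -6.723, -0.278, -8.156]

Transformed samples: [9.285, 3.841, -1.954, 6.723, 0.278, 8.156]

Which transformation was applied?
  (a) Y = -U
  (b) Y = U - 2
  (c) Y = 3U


Checking option (a) Y = -U:
  U = -9.285 -> Y = 9.285 ✓
  U = -3.841 -> Y = 3.841 ✓
  U = 1.954 -> Y = -1.954 ✓
All samples match this transformation.

(a) -U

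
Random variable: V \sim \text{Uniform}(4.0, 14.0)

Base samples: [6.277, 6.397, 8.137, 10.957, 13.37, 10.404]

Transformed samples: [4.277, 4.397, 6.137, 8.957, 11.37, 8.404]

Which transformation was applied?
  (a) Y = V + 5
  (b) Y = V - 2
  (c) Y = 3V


Checking option (b) Y = V - 2:
  V = 6.277 -> Y = 4.277 ✓
  V = 6.397 -> Y = 4.397 ✓
  V = 8.137 -> Y = 6.137 ✓
All samples match this transformation.

(b) V - 2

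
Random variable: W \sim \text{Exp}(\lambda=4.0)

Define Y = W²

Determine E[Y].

Using E[X²] = Var(X) + (E[X])²:
E[W] = 0.25
Var(W) = 1/4.0^2 = 0.0625
E[W²] = 0.0625 + 0.25² = 0.0625 + 0.0625 = 0.125

0.125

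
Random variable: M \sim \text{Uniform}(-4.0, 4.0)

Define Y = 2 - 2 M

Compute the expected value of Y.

For Y = -2M + 2:
E[Y] = -2 * E[M] + 2
E[M] = (-4 + 4)/2 = 0
E[Y] = -2 * 0 + 2 = 2

2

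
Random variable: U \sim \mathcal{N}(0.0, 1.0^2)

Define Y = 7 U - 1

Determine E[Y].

For Y = 7U - 1:
E[Y] = 7 * E[U] - 1
E[U] = 0.0 = 0
E[Y] = 7 * 0 - 1 = -1

-1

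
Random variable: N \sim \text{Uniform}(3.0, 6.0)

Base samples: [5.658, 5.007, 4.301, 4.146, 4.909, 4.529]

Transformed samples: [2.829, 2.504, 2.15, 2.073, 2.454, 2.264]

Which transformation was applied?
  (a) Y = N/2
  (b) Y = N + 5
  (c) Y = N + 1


Checking option (a) Y = N/2:
  N = 5.658 -> Y = 2.829 ✓
  N = 5.007 -> Y = 2.504 ✓
  N = 4.301 -> Y = 2.15 ✓
All samples match this transformation.

(a) N/2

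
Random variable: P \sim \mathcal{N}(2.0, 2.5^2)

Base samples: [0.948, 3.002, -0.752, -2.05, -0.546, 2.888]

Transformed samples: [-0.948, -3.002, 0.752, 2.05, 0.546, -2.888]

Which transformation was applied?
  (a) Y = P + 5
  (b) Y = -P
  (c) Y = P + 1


Checking option (b) Y = -P:
  P = 0.948 -> Y = -0.948 ✓
  P = 3.002 -> Y = -3.002 ✓
  P = -0.752 -> Y = 0.752 ✓
All samples match this transformation.

(b) -P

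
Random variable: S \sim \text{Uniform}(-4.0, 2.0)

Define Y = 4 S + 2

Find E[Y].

For Y = 4S + 2:
E[Y] = 4 * E[S] + 2
E[S] = (-4 + 2)/2 = -1
E[Y] = 4 * (-1) + 2 = -2

-2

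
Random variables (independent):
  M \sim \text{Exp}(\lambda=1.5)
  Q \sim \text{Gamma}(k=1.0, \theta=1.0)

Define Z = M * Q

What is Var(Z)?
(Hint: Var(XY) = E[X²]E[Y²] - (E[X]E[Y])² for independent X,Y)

Var(XY) = E[X²]E[Y²] - (E[X]E[Y])²
E[M] = 0.66666667, Var(M) = 0.44444444
E[Q] = 1, Var(Q) = 1
E[M²] = 0.44444444 + 0.66666667² = 0.88888889
E[Q²] = 1 + 1² = 2
Var(Z) = 0.88888889*2 - (0.66666667*1)²
= 1.7777778 - 0.44444444 = 1.3333333

1.3333333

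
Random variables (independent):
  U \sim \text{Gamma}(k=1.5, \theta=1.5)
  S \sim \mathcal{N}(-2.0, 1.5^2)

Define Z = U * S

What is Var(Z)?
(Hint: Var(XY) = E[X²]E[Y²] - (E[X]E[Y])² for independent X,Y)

Var(XY) = E[X²]E[Y²] - (E[X]E[Y])²
E[U] = 2.25, Var(U) = 3.375
E[S] = -2, Var(S) = 2.25
E[U²] = 3.375 + 2.25² = 8.4375
E[S²] = 2.25 + (-2)² = 6.25
Var(Z) = 8.4375*6.25 - (2.25*(-2))²
= 52.734375 - 20.25 = 32.484375

32.484375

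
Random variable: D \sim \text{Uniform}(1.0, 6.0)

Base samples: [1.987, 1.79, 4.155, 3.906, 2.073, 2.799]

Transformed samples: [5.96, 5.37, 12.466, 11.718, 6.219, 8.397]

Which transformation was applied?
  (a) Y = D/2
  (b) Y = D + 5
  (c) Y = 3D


Checking option (c) Y = 3D:
  D = 1.987 -> Y = 5.96 ✓
  D = 1.79 -> Y = 5.37 ✓
  D = 4.155 -> Y = 12.466 ✓
All samples match this transformation.

(c) 3D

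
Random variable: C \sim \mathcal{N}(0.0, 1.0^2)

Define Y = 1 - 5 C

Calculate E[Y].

For Y = -5C + 1:
E[Y] = -5 * E[C] + 1
E[C] = 0.0 = 0
E[Y] = -5 * 0 + 1 = 1

1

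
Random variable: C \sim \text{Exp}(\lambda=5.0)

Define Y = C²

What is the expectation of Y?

Using E[X²] = Var(X) + (E[X])²:
E[C] = 0.2
Var(C) = 1/5.0^2 = 0.04
E[C²] = 0.04 + 0.2² = 0.04 + 0.04 = 0.08

0.08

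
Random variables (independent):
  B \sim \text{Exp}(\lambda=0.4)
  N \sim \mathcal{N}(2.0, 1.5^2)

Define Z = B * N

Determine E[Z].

For independent RVs: E[XY] = E[X]*E[Y]
E[B] = 2.5
E[N] = 2
E[Z] = 2.5 * 2 = 5

5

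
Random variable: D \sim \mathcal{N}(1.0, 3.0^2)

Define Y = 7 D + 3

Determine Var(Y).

For Y = aD + b: Var(Y) = a² * Var(D)
Var(D) = 3.0^2 = 9
Var(Y) = 7² * 9 = 49 * 9 = 441

441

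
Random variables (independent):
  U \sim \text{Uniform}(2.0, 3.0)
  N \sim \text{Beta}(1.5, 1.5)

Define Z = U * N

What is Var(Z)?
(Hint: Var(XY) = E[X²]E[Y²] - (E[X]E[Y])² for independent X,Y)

Var(XY) = E[X²]E[Y²] - (E[X]E[Y])²
E[U] = 2.5, Var(U) = 0.083333333
E[N] = 0.5, Var(N) = 0.0625
E[U²] = 0.083333333 + 2.5² = 6.3333333
E[N²] = 0.0625 + 0.5² = 0.3125
Var(Z) = 6.3333333*0.3125 - (2.5*0.5)²
= 1.9791667 - 1.5625 = 0.41666667

0.41666667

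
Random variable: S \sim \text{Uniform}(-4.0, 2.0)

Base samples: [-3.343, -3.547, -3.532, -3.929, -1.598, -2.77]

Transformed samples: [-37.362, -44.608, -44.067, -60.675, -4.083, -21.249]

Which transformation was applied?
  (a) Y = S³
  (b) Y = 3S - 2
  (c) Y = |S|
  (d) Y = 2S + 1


Checking option (a) Y = S³:
  S = -3.343 -> Y = -37.362 ✓
  S = -3.547 -> Y = -44.608 ✓
  S = -3.532 -> Y = -44.067 ✓
All samples match this transformation.

(a) S³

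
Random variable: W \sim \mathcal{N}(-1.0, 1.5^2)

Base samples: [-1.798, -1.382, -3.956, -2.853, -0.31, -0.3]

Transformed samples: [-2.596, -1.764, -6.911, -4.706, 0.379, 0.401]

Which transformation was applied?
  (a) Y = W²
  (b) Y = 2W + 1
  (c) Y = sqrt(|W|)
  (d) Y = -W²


Checking option (b) Y = 2W + 1:
  W = -1.798 -> Y = -2.596 ✓
  W = -1.382 -> Y = -1.764 ✓
  W = -3.956 -> Y = -6.911 ✓
All samples match this transformation.

(b) 2W + 1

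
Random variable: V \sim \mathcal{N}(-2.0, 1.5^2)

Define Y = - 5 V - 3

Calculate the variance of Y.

For Y = aV + b: Var(Y) = a² * Var(V)
Var(V) = 1.5^2 = 2.25
Var(Y) = (-5)² * 2.25 = 25 * 2.25 = 56.25

56.25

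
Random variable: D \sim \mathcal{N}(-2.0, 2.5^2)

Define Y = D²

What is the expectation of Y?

Using E[X²] = Var(X) + (E[X])²:
E[D] = -2
Var(D) = 2.5^2 = 6.25
E[D²] = 6.25 + (-2)² = 6.25 + 4 = 10.25

10.25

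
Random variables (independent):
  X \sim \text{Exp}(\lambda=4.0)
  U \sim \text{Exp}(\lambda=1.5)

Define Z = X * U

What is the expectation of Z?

For independent RVs: E[XY] = E[X]*E[Y]
E[X] = 0.25
E[U] = 0.66666667
E[Z] = 0.25 * 0.66666667 = 0.16666667

0.16666667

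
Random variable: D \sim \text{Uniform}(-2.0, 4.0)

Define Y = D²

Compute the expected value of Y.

E[D²] = Var(D) + (E[D])² = 3 + 1 = 4

4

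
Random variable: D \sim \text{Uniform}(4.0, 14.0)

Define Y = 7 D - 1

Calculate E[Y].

For Y = 7D - 1:
E[Y] = 7 * E[D] - 1
E[D] = (4 + 14)/2 = 9
E[Y] = 7 * 9 - 1 = 62

62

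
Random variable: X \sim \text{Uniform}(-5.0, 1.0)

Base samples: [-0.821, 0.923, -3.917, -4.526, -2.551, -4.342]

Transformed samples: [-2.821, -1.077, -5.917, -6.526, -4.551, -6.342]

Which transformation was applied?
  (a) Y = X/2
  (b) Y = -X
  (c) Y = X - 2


Checking option (c) Y = X - 2:
  X = -0.821 -> Y = -2.821 ✓
  X = 0.923 -> Y = -1.077 ✓
  X = -3.917 -> Y = -5.917 ✓
All samples match this transformation.

(c) X - 2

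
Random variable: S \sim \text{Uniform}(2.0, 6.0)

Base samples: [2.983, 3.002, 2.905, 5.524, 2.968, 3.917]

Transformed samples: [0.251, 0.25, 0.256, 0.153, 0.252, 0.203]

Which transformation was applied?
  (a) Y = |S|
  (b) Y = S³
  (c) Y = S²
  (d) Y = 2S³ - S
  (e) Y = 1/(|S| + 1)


Checking option (e) Y = 1/(|S| + 1):
  S = 2.983 -> Y = 0.251 ✓
  S = 3.002 -> Y = 0.25 ✓
  S = 2.905 -> Y = 0.256 ✓
All samples match this transformation.

(e) 1/(|S| + 1)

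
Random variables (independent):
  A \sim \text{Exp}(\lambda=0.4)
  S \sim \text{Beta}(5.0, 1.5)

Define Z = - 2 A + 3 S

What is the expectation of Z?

E[Z] = -2*E[A] + 3*E[S]
E[A] = 2.5
E[S] = 0.76923077
E[Z] = -2*2.5 + 3*0.76923077 = -2.6923077

-2.6923077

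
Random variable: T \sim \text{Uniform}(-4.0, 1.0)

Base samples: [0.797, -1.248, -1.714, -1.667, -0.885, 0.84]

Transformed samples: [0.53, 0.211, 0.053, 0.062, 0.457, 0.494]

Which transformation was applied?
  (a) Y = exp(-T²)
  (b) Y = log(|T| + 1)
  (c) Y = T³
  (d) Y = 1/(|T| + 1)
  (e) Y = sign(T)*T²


Checking option (a) Y = exp(-T²):
  T = 0.797 -> Y = 0.53 ✓
  T = -1.248 -> Y = 0.211 ✓
  T = -1.714 -> Y = 0.053 ✓
All samples match this transformation.

(a) exp(-T²)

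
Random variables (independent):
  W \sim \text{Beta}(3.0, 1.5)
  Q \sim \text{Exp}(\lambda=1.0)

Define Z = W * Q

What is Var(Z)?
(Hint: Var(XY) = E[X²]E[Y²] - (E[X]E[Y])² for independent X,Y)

Var(XY) = E[X²]E[Y²] - (E[X]E[Y])²
E[W] = 0.66666667, Var(W) = 0.04040404
E[Q] = 1, Var(Q) = 1
E[W²] = 0.04040404 + 0.66666667² = 0.48484848
E[Q²] = 1 + 1² = 2
Var(Z) = 0.48484848*2 - (0.66666667*1)²
= 0.96969697 - 0.44444444 = 0.52525253

0.52525253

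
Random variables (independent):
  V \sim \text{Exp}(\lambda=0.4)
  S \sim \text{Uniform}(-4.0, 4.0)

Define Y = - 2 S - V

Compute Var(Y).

For independent RVs: Var(aX + bY) = a²Var(X) + b²Var(Y)
Var(V) = 6.25
Var(S) = 5.3333333
Var(Y) = (-1)²*6.25 + (-2)²*5.3333333
= 1*6.25 + 4*5.3333333 = 27.583333

27.583333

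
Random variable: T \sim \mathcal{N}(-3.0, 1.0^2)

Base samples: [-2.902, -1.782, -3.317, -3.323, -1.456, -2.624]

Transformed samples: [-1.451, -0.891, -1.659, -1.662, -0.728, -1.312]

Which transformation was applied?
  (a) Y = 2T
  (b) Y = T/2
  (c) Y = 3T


Checking option (b) Y = T/2:
  T = -2.902 -> Y = -1.451 ✓
  T = -1.782 -> Y = -0.891 ✓
  T = -3.317 -> Y = -1.659 ✓
All samples match this transformation.

(b) T/2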